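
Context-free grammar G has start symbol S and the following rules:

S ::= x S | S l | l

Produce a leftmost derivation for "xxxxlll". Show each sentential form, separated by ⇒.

S⇒xS⇒xxS⇒xxxS⇒xxxSl⇒xxxxSl⇒xxxxSll⇒xxxxlll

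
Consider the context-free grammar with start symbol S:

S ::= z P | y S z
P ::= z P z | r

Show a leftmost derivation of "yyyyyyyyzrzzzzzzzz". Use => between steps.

S=>ySz=>yySzz=>yyySzzz=>yyyySzzzz=>yyyyySzzzzz=>yyyyyySzzzzzz=>yyyyyyySzzzzzzz=>yyyyyyyySzzzzzzzz=>yyyyyyyyzPzzzzzzzz=>yyyyyyyyzrzzzzzzzz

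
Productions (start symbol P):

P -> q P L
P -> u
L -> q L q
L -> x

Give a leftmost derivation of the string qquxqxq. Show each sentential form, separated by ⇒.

P ⇒ qPL ⇒ qqPLL ⇒ qquLL ⇒ qquxL ⇒ qquxqLq ⇒ qquxqxq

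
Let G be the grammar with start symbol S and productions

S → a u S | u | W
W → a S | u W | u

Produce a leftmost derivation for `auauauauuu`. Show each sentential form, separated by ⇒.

S ⇒ auS   [S → a u S]
auS ⇒ auauS   [S → a u S]
auauS ⇒ auauauS   [S → a u S]
auauauS ⇒ auauauW   [S → W]
auauauW ⇒ auauauaS   [W → a S]
auauauaS ⇒ auauauaW   [S → W]
auauauaW ⇒ auauauauW   [W → u W]
auauauauW ⇒ auauauauuW   [W → u W]
auauauauuW ⇒ auauauauuu   [W → u]

S ⇒ auS ⇒ auauS ⇒ auauauS ⇒ auauauW ⇒ auauauaS ⇒ auauauaW ⇒ auauauauW ⇒ auauauauuW ⇒ auauauauuu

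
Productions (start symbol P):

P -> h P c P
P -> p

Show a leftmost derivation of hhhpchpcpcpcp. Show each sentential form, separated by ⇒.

P ⇒ hPcP ⇒ hhPcPcP ⇒ hhhPcPcPcP ⇒ hhhpcPcPcP ⇒ hhhpchPcPcPcP ⇒ hhhpchpcPcPcP ⇒ hhhpchpcpcPcP ⇒ hhhpchpcpcpcP ⇒ hhhpchpcpcpcp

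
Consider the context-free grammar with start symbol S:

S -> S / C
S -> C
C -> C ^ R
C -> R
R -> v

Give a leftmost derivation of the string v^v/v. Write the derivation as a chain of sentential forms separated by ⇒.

S ⇒ S/C   [S -> S / C]
S/C ⇒ C/C   [S -> C]
C/C ⇒ C^R/C   [C -> C ^ R]
C^R/C ⇒ R^R/C   [C -> R]
R^R/C ⇒ v^R/C   [R -> v]
v^R/C ⇒ v^v/C   [R -> v]
v^v/C ⇒ v^v/R   [C -> R]
v^v/R ⇒ v^v/v   [R -> v]

S⇒S/C⇒C/C⇒C^R/C⇒R^R/C⇒v^R/C⇒v^v/C⇒v^v/R⇒v^v/v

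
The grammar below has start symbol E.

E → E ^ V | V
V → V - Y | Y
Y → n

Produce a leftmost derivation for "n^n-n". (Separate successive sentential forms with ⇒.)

E ⇒ E^V ⇒ V^V ⇒ Y^V ⇒ n^V ⇒ n^V-Y ⇒ n^Y-Y ⇒ n^n-Y ⇒ n^n-n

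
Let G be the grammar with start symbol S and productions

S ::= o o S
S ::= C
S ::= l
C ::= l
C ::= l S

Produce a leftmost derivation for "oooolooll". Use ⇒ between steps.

S ⇒ ooS ⇒ ooooS ⇒ ooooC ⇒ oooolS ⇒ oooolooS ⇒ oooolooC ⇒ ooooloolS ⇒ oooolooll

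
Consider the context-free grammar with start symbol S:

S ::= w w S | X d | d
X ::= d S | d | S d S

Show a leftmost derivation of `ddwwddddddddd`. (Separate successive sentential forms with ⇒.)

S ⇒ Xd ⇒ SdSd ⇒ ddSd ⇒ ddXdd ⇒ ddSdSdd ⇒ ddwwSdSdd ⇒ ddwwXddSdd ⇒ ddwwSdSddSdd ⇒ ddwwXddSddSdd ⇒ ddwwdddSddSdd ⇒ ddwwddddddSdd ⇒ ddwwddddddddd

S ⇒ Xd   [S ::= X d]
Xd ⇒ SdSd   [X ::= S d S]
SdSd ⇒ ddSd   [S ::= d]
ddSd ⇒ ddXdd   [S ::= X d]
ddXdd ⇒ ddSdSdd   [X ::= S d S]
ddSdSdd ⇒ ddwwSdSdd   [S ::= w w S]
ddwwSdSdd ⇒ ddwwXddSdd   [S ::= X d]
ddwwXddSdd ⇒ ddwwSdSddSdd   [X ::= S d S]
ddwwSdSddSdd ⇒ ddwwXddSddSdd   [S ::= X d]
ddwwXddSddSdd ⇒ ddwwdddSddSdd   [X ::= d]
ddwwdddSddSdd ⇒ ddwwddddddSdd   [S ::= d]
ddwwddddddSdd ⇒ ddwwddddddddd   [S ::= d]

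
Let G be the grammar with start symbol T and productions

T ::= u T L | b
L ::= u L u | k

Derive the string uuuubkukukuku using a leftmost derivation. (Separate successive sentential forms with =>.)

T=>uTL=>uuTLL=>uuuTLLL=>uuuuTLLLL=>uuuubLLLL=>uuuubkLLL=>uuuubkuLuLL=>uuuubkukuLL=>uuuubkukukL=>uuuubkukukuLu=>uuuubkukukuku

T => uTL   [T ::= u T L]
uTL => uuTLL   [T ::= u T L]
uuTLL => uuuTLLL   [T ::= u T L]
uuuTLLL => uuuuTLLLL   [T ::= u T L]
uuuuTLLLL => uuuubLLLL   [T ::= b]
uuuubLLLL => uuuubkLLL   [L ::= k]
uuuubkLLL => uuuubkuLuLL   [L ::= u L u]
uuuubkuLuLL => uuuubkukuLL   [L ::= k]
uuuubkukuLL => uuuubkukukL   [L ::= k]
uuuubkukukL => uuuubkukukuLu   [L ::= u L u]
uuuubkukukuLu => uuuubkukukuku   [L ::= k]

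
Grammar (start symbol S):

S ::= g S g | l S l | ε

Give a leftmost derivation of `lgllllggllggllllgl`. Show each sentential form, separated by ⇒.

S ⇒ lSl   [S ::= l S l]
lSl ⇒ lgSgl   [S ::= g S g]
lgSgl ⇒ lglSlgl   [S ::= l S l]
lglSlgl ⇒ lgllSllgl   [S ::= l S l]
lgllSllgl ⇒ lglllSlllgl   [S ::= l S l]
lglllSlllgl ⇒ lgllllSllllgl   [S ::= l S l]
lgllllSllllgl ⇒ lgllllgSgllllgl   [S ::= g S g]
lgllllgSgllllgl ⇒ lgllllggSggllllgl   [S ::= g S g]
lgllllggSggllllgl ⇒ lgllllgglSlggllllgl   [S ::= l S l]
lgllllgglSlggllllgl ⇒ lgllllggllggllllgl   [S ::= ε]

S⇒lSl⇒lgSgl⇒lglSlgl⇒lgllSllgl⇒lglllSlllgl⇒lgllllSllllgl⇒lgllllgSgllllgl⇒lgllllggSggllllgl⇒lgllllgglSlggllllgl⇒lgllllggllggllllgl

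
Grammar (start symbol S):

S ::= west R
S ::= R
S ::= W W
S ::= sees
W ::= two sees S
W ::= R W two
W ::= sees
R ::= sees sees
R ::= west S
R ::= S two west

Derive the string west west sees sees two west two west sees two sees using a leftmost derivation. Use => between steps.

S => W W => R W two W => S two west W two W => west R two west W two W => west S two west two west W two W => west west R two west two west W two W => west west sees sees two west two west W two W => west west sees sees two west two west sees two W => west west sees sees two west two west sees two sees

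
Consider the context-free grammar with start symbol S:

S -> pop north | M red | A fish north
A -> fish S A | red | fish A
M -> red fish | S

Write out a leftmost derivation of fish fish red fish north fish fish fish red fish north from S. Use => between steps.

S => A fish north   [S -> A fish north]
A fish north => fish A fish north   [A -> fish A]
fish A fish north => fish fish S A fish north   [A -> fish S A]
fish fish S A fish north => fish fish A fish north A fish north   [S -> A fish north]
fish fish A fish north A fish north => fish fish red fish north A fish north   [A -> red]
fish fish red fish north A fish north => fish fish red fish north fish A fish north   [A -> fish A]
fish fish red fish north fish A fish north => fish fish red fish north fish fish A fish north   [A -> fish A]
fish fish red fish north fish fish A fish north => fish fish red fish north fish fish fish A fish north   [A -> fish A]
fish fish red fish north fish fish fish A fish north => fish fish red fish north fish fish fish red fish north   [A -> red]

S => A fish north => fish A fish north => fish fish S A fish north => fish fish A fish north A fish north => fish fish red fish north A fish north => fish fish red fish north fish A fish north => fish fish red fish north fish fish A fish north => fish fish red fish north fish fish fish A fish north => fish fish red fish north fish fish fish red fish north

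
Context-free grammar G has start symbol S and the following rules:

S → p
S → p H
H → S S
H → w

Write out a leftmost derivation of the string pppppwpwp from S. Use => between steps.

S => pH => pSS => ppHS => ppSSS => pppSS => ppppHS => ppppSSS => pppppHSS => pppppwSS => pppppwpHS => pppppwpwS => pppppwpwp

S => pH   [S → p H]
pH => pSS   [H → S S]
pSS => ppHS   [S → p H]
ppHS => ppSSS   [H → S S]
ppSSS => pppSS   [S → p]
pppSS => ppppHS   [S → p H]
ppppHS => ppppSSS   [H → S S]
ppppSSS => pppppHSS   [S → p H]
pppppHSS => pppppwSS   [H → w]
pppppwSS => pppppwpHS   [S → p H]
pppppwpHS => pppppwpwS   [H → w]
pppppwpwS => pppppwpwp   [S → p]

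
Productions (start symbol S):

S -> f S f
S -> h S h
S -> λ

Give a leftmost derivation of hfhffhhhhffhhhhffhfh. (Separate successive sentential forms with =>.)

S=>hSh=>hfSfh=>hfhShfh=>hfhfSfhfh=>hfhffSffhfh=>hfhffhShffhfh=>hfhffhhShhffhfh=>hfhffhhhShhhffhfh=>hfhffhhhhShhhhffhfh=>hfhffhhhhfSfhhhhffhfh=>hfhffhhhhffhhhhffhfh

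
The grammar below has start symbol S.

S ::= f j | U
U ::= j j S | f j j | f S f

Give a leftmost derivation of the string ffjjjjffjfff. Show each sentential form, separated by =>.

S => U => fSf => fUf => ffSff => ffUff => ffjjSff => ffjjUff => ffjjjjSff => ffjjjjUff => ffjjjjfSfff => ffjjjjffjfff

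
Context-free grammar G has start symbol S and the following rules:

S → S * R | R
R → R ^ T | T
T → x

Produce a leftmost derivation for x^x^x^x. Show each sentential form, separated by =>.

S=>R=>R^T=>R^T^T=>R^T^T^T=>T^T^T^T=>x^T^T^T=>x^x^T^T=>x^x^x^T=>x^x^x^x

S => R   [S → R]
R => R^T   [R → R ^ T]
R^T => R^T^T   [R → R ^ T]
R^T^T => R^T^T^T   [R → R ^ T]
R^T^T^T => T^T^T^T   [R → T]
T^T^T^T => x^T^T^T   [T → x]
x^T^T^T => x^x^T^T   [T → x]
x^x^T^T => x^x^x^T   [T → x]
x^x^x^T => x^x^x^x   [T → x]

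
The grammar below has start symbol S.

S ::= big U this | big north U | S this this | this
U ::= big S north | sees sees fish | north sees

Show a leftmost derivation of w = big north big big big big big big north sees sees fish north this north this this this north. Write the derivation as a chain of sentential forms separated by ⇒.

S ⇒ big north U ⇒ big north big S north ⇒ big north big S this this north ⇒ big north big big U this this this north ⇒ big north big big big S north this this this north ⇒ big north big big big big U this north this this this north ⇒ big north big big big big big S north this north this this this north ⇒ big north big big big big big big north U north this north this this this north ⇒ big north big big big big big big north sees sees fish north this north this this this north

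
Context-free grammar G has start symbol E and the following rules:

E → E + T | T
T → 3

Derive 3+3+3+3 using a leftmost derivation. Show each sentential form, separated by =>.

E => E+T   [E → E + T]
E+T => E+T+T   [E → E + T]
E+T+T => E+T+T+T   [E → E + T]
E+T+T+T => T+T+T+T   [E → T]
T+T+T+T => 3+T+T+T   [T → 3]
3+T+T+T => 3+3+T+T   [T → 3]
3+3+T+T => 3+3+3+T   [T → 3]
3+3+3+T => 3+3+3+3   [T → 3]

E => E+T => E+T+T => E+T+T+T => T+T+T+T => 3+T+T+T => 3+3+T+T => 3+3+3+T => 3+3+3+3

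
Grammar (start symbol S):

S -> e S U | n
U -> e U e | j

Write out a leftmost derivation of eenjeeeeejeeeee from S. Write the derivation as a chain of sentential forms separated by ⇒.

S ⇒ eSU ⇒ eeSUU ⇒ eenUU ⇒ eenjU ⇒ eenjeUe ⇒ eenjeeUee ⇒ eenjeeeUeee ⇒ eenjeeeeUeeee ⇒ eenjeeeeeUeeeee ⇒ eenjeeeeejeeeee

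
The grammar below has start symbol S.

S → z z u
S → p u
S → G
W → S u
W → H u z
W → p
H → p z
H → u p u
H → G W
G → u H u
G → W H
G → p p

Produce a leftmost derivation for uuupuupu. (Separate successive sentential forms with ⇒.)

S ⇒ G ⇒ uHu ⇒ uGWu ⇒ uuHuWu ⇒ uuupuuWu ⇒ uuupuupu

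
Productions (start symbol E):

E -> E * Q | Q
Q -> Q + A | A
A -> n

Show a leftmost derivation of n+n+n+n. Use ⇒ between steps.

E ⇒ Q ⇒ Q+A ⇒ Q+A+A ⇒ Q+A+A+A ⇒ A+A+A+A ⇒ n+A+A+A ⇒ n+n+A+A ⇒ n+n+n+A ⇒ n+n+n+n

E ⇒ Q   [E -> Q]
Q ⇒ Q+A   [Q -> Q + A]
Q+A ⇒ Q+A+A   [Q -> Q + A]
Q+A+A ⇒ Q+A+A+A   [Q -> Q + A]
Q+A+A+A ⇒ A+A+A+A   [Q -> A]
A+A+A+A ⇒ n+A+A+A   [A -> n]
n+A+A+A ⇒ n+n+A+A   [A -> n]
n+n+A+A ⇒ n+n+n+A   [A -> n]
n+n+n+A ⇒ n+n+n+n   [A -> n]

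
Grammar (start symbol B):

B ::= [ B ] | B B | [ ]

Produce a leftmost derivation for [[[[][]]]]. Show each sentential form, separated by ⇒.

B ⇒ [B]   [B ::= [ B ]]
[B] ⇒ [[B]]   [B ::= [ B ]]
[[B]] ⇒ [[[B]]]   [B ::= [ B ]]
[[[B]]] ⇒ [[[BB]]]   [B ::= B B]
[[[BB]]] ⇒ [[[[]B]]]   [B ::= [ ]]
[[[[]B]]] ⇒ [[[[][]]]]   [B ::= [ ]]

B ⇒ [B] ⇒ [[B]] ⇒ [[[B]]] ⇒ [[[BB]]] ⇒ [[[[]B]]] ⇒ [[[[][]]]]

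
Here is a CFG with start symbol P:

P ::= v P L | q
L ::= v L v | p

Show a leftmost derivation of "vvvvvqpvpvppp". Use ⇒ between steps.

P ⇒ vPL ⇒ vvPLL ⇒ vvvPLLL ⇒ vvvvPLLLL ⇒ vvvvvPLLLLL ⇒ vvvvvqLLLLL ⇒ vvvvvqpLLLL ⇒ vvvvvqpvLvLLL ⇒ vvvvvqpvpvLLL ⇒ vvvvvqpvpvpLL ⇒ vvvvvqpvpvppL ⇒ vvvvvqpvpvppp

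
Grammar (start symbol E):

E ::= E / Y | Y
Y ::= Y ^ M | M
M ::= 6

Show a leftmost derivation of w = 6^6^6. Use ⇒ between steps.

E⇒Y⇒Y^M⇒Y^M^M⇒M^M^M⇒6^M^M⇒6^6^M⇒6^6^6

E ⇒ Y   [E ::= Y]
Y ⇒ Y^M   [Y ::= Y ^ M]
Y^M ⇒ Y^M^M   [Y ::= Y ^ M]
Y^M^M ⇒ M^M^M   [Y ::= M]
M^M^M ⇒ 6^M^M   [M ::= 6]
6^M^M ⇒ 6^6^M   [M ::= 6]
6^6^M ⇒ 6^6^6   [M ::= 6]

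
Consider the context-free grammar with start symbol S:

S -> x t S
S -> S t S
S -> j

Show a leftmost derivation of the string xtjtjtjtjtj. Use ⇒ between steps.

S ⇒ StS ⇒ StStS ⇒ StStStS ⇒ xtStStStS ⇒ xtStStStStS ⇒ xtjtStStStS ⇒ xtjtjtStStS ⇒ xtjtjtjtStS ⇒ xtjtjtjtjtS ⇒ xtjtjtjtjtj

S ⇒ StS   [S -> S t S]
StS ⇒ StStS   [S -> S t S]
StStS ⇒ StStStS   [S -> S t S]
StStStS ⇒ xtStStStS   [S -> x t S]
xtStStStS ⇒ xtStStStStS   [S -> S t S]
xtStStStStS ⇒ xtjtStStStS   [S -> j]
xtjtStStStS ⇒ xtjtjtStStS   [S -> j]
xtjtjtStStS ⇒ xtjtjtjtStS   [S -> j]
xtjtjtjtStS ⇒ xtjtjtjtjtS   [S -> j]
xtjtjtjtjtS ⇒ xtjtjtjtjtj   [S -> j]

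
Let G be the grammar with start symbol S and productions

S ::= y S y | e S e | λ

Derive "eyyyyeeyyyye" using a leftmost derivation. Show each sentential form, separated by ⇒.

S ⇒ eSe   [S ::= e S e]
eSe ⇒ eySye   [S ::= y S y]
eySye ⇒ eyySyye   [S ::= y S y]
eyySyye ⇒ eyyySyyye   [S ::= y S y]
eyyySyyye ⇒ eyyyySyyyye   [S ::= y S y]
eyyyySyyyye ⇒ eyyyyeSeyyyye   [S ::= e S e]
eyyyyeSeyyyye ⇒ eyyyyeeyyyye   [S ::= λ]

S ⇒ eSe ⇒ eySye ⇒ eyySyye ⇒ eyyySyyye ⇒ eyyyySyyyye ⇒ eyyyyeSeyyyye ⇒ eyyyyeeyyyye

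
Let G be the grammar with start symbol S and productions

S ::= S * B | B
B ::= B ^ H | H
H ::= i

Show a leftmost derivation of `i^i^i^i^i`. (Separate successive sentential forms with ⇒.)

S ⇒ B ⇒ B^H ⇒ B^H^H ⇒ B^H^H^H ⇒ B^H^H^H^H ⇒ H^H^H^H^H ⇒ i^H^H^H^H ⇒ i^i^H^H^H ⇒ i^i^i^H^H ⇒ i^i^i^i^H ⇒ i^i^i^i^i

S ⇒ B   [S ::= B]
B ⇒ B^H   [B ::= B ^ H]
B^H ⇒ B^H^H   [B ::= B ^ H]
B^H^H ⇒ B^H^H^H   [B ::= B ^ H]
B^H^H^H ⇒ B^H^H^H^H   [B ::= B ^ H]
B^H^H^H^H ⇒ H^H^H^H^H   [B ::= H]
H^H^H^H^H ⇒ i^H^H^H^H   [H ::= i]
i^H^H^H^H ⇒ i^i^H^H^H   [H ::= i]
i^i^H^H^H ⇒ i^i^i^H^H   [H ::= i]
i^i^i^H^H ⇒ i^i^i^i^H   [H ::= i]
i^i^i^i^H ⇒ i^i^i^i^i   [H ::= i]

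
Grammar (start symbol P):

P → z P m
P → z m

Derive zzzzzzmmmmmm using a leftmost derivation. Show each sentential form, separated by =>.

P => zPm => zzPmm => zzzPmmm => zzzzPmmmm => zzzzzPmmmmm => zzzzzzmmmmmm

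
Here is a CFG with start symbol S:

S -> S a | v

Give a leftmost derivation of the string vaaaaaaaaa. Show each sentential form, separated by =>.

S => Sa => Saa => Saaa => Saaaa => Saaaaa => Saaaaaa => Saaaaaaa => Saaaaaaaa => Saaaaaaaaa => vaaaaaaaaa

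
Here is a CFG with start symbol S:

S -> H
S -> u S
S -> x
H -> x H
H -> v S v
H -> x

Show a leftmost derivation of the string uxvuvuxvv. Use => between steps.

S=>uS=>uH=>uxH=>uxvSv=>uxvuSv=>uxvuHv=>uxvuvSvv=>uxvuvuSvv=>uxvuvuHvv=>uxvuvuxvv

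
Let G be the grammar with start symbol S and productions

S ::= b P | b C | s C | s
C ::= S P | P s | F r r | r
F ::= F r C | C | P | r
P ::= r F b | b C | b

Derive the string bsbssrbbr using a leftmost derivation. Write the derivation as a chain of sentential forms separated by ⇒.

S⇒bC⇒bSP⇒bsP⇒bsbC⇒bsbSP⇒bsbsCP⇒bsbsSPP⇒bsbssCPP⇒bsbssrPP⇒bsbssrbP⇒bsbssrbbC⇒bsbssrbbr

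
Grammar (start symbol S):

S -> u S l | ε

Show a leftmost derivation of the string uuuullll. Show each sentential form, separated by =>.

S => uSl => uuSll => uuuSlll => uuuuSllll => uuuullll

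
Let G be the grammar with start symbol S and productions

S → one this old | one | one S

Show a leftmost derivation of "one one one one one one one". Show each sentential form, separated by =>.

S => one S => one one S => one one one S => one one one one S => one one one one one S => one one one one one one S => one one one one one one one

S => one S   [S → one S]
one S => one one S   [S → one S]
one one S => one one one S   [S → one S]
one one one S => one one one one S   [S → one S]
one one one one S => one one one one one S   [S → one S]
one one one one one S => one one one one one one S   [S → one S]
one one one one one one S => one one one one one one one   [S → one]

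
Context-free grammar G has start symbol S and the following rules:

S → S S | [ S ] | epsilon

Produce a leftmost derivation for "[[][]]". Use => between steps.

S => [S]   [S → [ S ]]
[S] => [SS]   [S → S S]
[SS] => [SSS]   [S → S S]
[SSS] => [SSSS]   [S → S S]
[SSSS] => [SSSSS]   [S → S S]
[SSSSS] => [[S]SSSS]   [S → [ S ]]
[[S]SSSS] => [[]SSSS]   [S → epsilon]
[[]SSSS] => [[][S]SSS]   [S → [ S ]]
[[][S]SSS] => [[][]SSS]   [S → epsilon]
[[][]SSS] => [[][]SS]   [S → epsilon]
[[][]SS] => [[][]S]   [S → epsilon]
[[][]S] => [[][]]   [S → epsilon]

S => [S] => [SS] => [SSS] => [SSSS] => [SSSSS] => [[S]SSSS] => [[]SSSS] => [[][S]SSS] => [[][]SSS] => [[][]SS] => [[][]S] => [[][]]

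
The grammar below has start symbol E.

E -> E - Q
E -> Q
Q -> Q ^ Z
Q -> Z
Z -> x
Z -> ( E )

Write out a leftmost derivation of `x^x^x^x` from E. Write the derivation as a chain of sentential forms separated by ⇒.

E ⇒ Q   [E -> Q]
Q ⇒ Q^Z   [Q -> Q ^ Z]
Q^Z ⇒ Q^Z^Z   [Q -> Q ^ Z]
Q^Z^Z ⇒ Q^Z^Z^Z   [Q -> Q ^ Z]
Q^Z^Z^Z ⇒ Z^Z^Z^Z   [Q -> Z]
Z^Z^Z^Z ⇒ x^Z^Z^Z   [Z -> x]
x^Z^Z^Z ⇒ x^x^Z^Z   [Z -> x]
x^x^Z^Z ⇒ x^x^x^Z   [Z -> x]
x^x^x^Z ⇒ x^x^x^x   [Z -> x]

E⇒Q⇒Q^Z⇒Q^Z^Z⇒Q^Z^Z^Z⇒Z^Z^Z^Z⇒x^Z^Z^Z⇒x^x^Z^Z⇒x^x^x^Z⇒x^x^x^x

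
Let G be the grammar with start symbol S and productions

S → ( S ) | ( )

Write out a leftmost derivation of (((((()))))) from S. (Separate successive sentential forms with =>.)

S => (S)   [S → ( S )]
(S) => ((S))   [S → ( S )]
((S)) => (((S)))   [S → ( S )]
(((S))) => ((((S))))   [S → ( S )]
((((S)))) => (((((S)))))   [S → ( S )]
(((((S))))) => (((((())))))   [S → ( )]

S => (S) => ((S)) => (((S))) => ((((S)))) => (((((S))))) => (((((())))))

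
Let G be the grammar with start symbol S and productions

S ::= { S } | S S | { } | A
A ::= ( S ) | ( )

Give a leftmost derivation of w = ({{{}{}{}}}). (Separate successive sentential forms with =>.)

S => A => (S) => ({S}) => ({{S}}) => ({{SS}}) => ({{SSS}}) => ({{{}SS}}) => ({{{}{}S}}) => ({{{}{}{}}})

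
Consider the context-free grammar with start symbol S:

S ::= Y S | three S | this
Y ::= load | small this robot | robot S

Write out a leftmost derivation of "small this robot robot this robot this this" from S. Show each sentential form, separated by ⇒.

S ⇒ Y S ⇒ small this robot S ⇒ small this robot Y S ⇒ small this robot robot S S ⇒ small this robot robot this S ⇒ small this robot robot this Y S ⇒ small this robot robot this robot S S ⇒ small this robot robot this robot this S ⇒ small this robot robot this robot this this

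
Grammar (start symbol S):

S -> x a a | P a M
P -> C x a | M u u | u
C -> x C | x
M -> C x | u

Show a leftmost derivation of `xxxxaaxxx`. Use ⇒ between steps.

S ⇒ PaM   [S -> P a M]
PaM ⇒ CxaaM   [P -> C x a]
CxaaM ⇒ xCxaaM   [C -> x C]
xCxaaM ⇒ xxCxaaM   [C -> x C]
xxCxaaM ⇒ xxxxaaM   [C -> x]
xxxxaaM ⇒ xxxxaaCx   [M -> C x]
xxxxaaCx ⇒ xxxxaaxCx   [C -> x C]
xxxxaaxCx ⇒ xxxxaaxxx   [C -> x]

S ⇒ PaM ⇒ CxaaM ⇒ xCxaaM ⇒ xxCxaaM ⇒ xxxxaaM ⇒ xxxxaaCx ⇒ xxxxaaxCx ⇒ xxxxaaxxx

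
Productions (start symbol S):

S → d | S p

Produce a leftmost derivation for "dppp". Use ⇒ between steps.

S ⇒ Sp   [S → S p]
Sp ⇒ Spp   [S → S p]
Spp ⇒ Sppp   [S → S p]
Sppp ⇒ dppp   [S → d]

S⇒Sp⇒Spp⇒Sppp⇒dppp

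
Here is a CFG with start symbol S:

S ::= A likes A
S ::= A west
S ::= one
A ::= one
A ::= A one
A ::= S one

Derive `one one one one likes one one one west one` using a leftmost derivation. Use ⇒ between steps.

S ⇒ A likes A ⇒ A one likes A ⇒ A one one likes A ⇒ S one one one likes A ⇒ one one one one likes A ⇒ one one one one likes S one ⇒ one one one one likes A west one ⇒ one one one one likes A one west one ⇒ one one one one likes A one one west one ⇒ one one one one likes one one one west one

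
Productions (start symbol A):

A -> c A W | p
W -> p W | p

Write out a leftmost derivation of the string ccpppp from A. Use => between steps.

A => cAW   [A -> c A W]
cAW => ccAWW   [A -> c A W]
ccAWW => ccpWW   [A -> p]
ccpWW => ccppW   [W -> p]
ccppW => ccpppW   [W -> p W]
ccpppW => ccpppp   [W -> p]

A => cAW => ccAWW => ccpWW => ccppW => ccpppW => ccpppp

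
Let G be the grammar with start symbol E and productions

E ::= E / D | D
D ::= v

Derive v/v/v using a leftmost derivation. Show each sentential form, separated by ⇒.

E ⇒ E/D ⇒ E/D/D ⇒ D/D/D ⇒ v/D/D ⇒ v/v/D ⇒ v/v/v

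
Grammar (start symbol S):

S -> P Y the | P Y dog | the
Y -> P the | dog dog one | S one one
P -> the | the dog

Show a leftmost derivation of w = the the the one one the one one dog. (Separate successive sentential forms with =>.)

S => P Y dog => the Y dog => the S one one dog => the P Y the one one dog => the the Y the one one dog => the the S one one the one one dog => the the the one one the one one dog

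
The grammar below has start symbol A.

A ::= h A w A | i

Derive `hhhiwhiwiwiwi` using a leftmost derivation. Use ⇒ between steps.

A ⇒ hAwA ⇒ hhAwAwA ⇒ hhhAwAwAwA ⇒ hhhiwAwAwA ⇒ hhhiwhAwAwAwA ⇒ hhhiwhiwAwAwA ⇒ hhhiwhiwiwAwA ⇒ hhhiwhiwiwiwA ⇒ hhhiwhiwiwiwi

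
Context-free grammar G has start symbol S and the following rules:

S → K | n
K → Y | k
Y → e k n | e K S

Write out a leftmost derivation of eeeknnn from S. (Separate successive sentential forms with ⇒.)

S ⇒ K ⇒ Y ⇒ eKS ⇒ eYS ⇒ eeKSS ⇒ eeYSS ⇒ eeeknSS ⇒ eeeknnS ⇒ eeeknnn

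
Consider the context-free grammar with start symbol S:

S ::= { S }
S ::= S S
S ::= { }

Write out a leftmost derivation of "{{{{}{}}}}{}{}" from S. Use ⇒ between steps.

S ⇒ SS   [S ::= S S]
SS ⇒ SSS   [S ::= S S]
SSS ⇒ {S}SS   [S ::= { S }]
{S}SS ⇒ {{S}}SS   [S ::= { S }]
{{S}}SS ⇒ {{{S}}}SS   [S ::= { S }]
{{{S}}}SS ⇒ {{{SS}}}SS   [S ::= S S]
{{{SS}}}SS ⇒ {{{{}S}}}SS   [S ::= { }]
{{{{}S}}}SS ⇒ {{{{}{}}}}SS   [S ::= { }]
{{{{}{}}}}SS ⇒ {{{{}{}}}}{}S   [S ::= { }]
{{{{}{}}}}{}S ⇒ {{{{}{}}}}{}{}   [S ::= { }]

S ⇒ SS ⇒ SSS ⇒ {S}SS ⇒ {{S}}SS ⇒ {{{S}}}SS ⇒ {{{SS}}}SS ⇒ {{{{}S}}}SS ⇒ {{{{}{}}}}SS ⇒ {{{{}{}}}}{}S ⇒ {{{{}{}}}}{}{}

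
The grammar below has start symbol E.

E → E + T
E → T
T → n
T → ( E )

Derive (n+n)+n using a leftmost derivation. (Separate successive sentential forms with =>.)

E => E+T => T+T => (E)+T => (E+T)+T => (T+T)+T => (n+T)+T => (n+n)+T => (n+n)+n

E => E+T   [E → E + T]
E+T => T+T   [E → T]
T+T => (E)+T   [T → ( E )]
(E)+T => (E+T)+T   [E → E + T]
(E+T)+T => (T+T)+T   [E → T]
(T+T)+T => (n+T)+T   [T → n]
(n+T)+T => (n+n)+T   [T → n]
(n+n)+T => (n+n)+n   [T → n]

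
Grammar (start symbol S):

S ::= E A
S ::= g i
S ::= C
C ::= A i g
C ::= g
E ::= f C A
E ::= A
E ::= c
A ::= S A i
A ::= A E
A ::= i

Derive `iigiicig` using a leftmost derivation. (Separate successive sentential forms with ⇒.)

S ⇒ C   [S ::= C]
C ⇒ Aig   [C ::= A i g]
Aig ⇒ AEig   [A ::= A E]
AEig ⇒ SAiEig   [A ::= S A i]
SAiEig ⇒ CAiEig   [S ::= C]
CAiEig ⇒ AigAiEig   [C ::= A i g]
AigAiEig ⇒ iigAiEig   [A ::= i]
iigAiEig ⇒ iigiiEig   [A ::= i]
iigiiEig ⇒ iigiicig   [E ::= c]

S ⇒ C ⇒ Aig ⇒ AEig ⇒ SAiEig ⇒ CAiEig ⇒ AigAiEig ⇒ iigAiEig ⇒ iigiiEig ⇒ iigiicig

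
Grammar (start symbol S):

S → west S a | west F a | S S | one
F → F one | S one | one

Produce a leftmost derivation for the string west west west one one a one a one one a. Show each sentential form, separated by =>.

S => west F a   [S → west F a]
west F a => west S one a   [F → S one]
west S one a => west S S one a   [S → S S]
west S S one a => west west S a S one a   [S → west S a]
west west S a S one a => west west S S a S one a   [S → S S]
west west S S a S one a => west west west F a S a S one a   [S → west F a]
west west west F a S a S one a => west west west F one a S a S one a   [F → F one]
west west west F one a S a S one a => west west west one one a S a S one a   [F → one]
west west west one one a S a S one a => west west west one one a one a S one a   [S → one]
west west west one one a one a S one a => west west west one one a one a one one a   [S → one]

S => west F a => west S one a => west S S one a => west west S a S one a => west west S S a S one a => west west west F a S a S one a => west west west F one a S a S one a => west west west one one a S a S one a => west west west one one a one a S one a => west west west one one a one a one one a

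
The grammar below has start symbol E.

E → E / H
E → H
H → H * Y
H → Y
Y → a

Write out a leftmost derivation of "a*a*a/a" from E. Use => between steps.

E => E/H   [E → E / H]
E/H => H/H   [E → H]
H/H => H*Y/H   [H → H * Y]
H*Y/H => H*Y*Y/H   [H → H * Y]
H*Y*Y/H => Y*Y*Y/H   [H → Y]
Y*Y*Y/H => a*Y*Y/H   [Y → a]
a*Y*Y/H => a*a*Y/H   [Y → a]
a*a*Y/H => a*a*a/H   [Y → a]
a*a*a/H => a*a*a/Y   [H → Y]
a*a*a/Y => a*a*a/a   [Y → a]

E => E/H => H/H => H*Y/H => H*Y*Y/H => Y*Y*Y/H => a*Y*Y/H => a*a*Y/H => a*a*a/H => a*a*a/Y => a*a*a/a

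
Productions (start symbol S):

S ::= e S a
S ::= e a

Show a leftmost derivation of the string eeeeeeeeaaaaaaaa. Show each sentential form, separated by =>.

S => eSa => eeSaa => eeeSaaa => eeeeSaaaa => eeeeeSaaaaa => eeeeeeSaaaaaa => eeeeeeeSaaaaaaa => eeeeeeeeaaaaaaaa

S => eSa   [S ::= e S a]
eSa => eeSaa   [S ::= e S a]
eeSaa => eeeSaaa   [S ::= e S a]
eeeSaaa => eeeeSaaaa   [S ::= e S a]
eeeeSaaaa => eeeeeSaaaaa   [S ::= e S a]
eeeeeSaaaaa => eeeeeeSaaaaaa   [S ::= e S a]
eeeeeeSaaaaaa => eeeeeeeSaaaaaaa   [S ::= e S a]
eeeeeeeSaaaaaaa => eeeeeeeeaaaaaaaa   [S ::= e a]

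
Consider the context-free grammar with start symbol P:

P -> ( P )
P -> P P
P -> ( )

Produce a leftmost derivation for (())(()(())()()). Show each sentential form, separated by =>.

P => PP => (P)P => (())P => (())(P) => (())(PP) => (())(()P) => (())(()PP) => (())(()(P)P) => (())(()(())P) => (())(()(())PP) => (())(()(())()P) => (())(()(())()())

P => PP   [P -> P P]
PP => (P)P   [P -> ( P )]
(P)P => (())P   [P -> ( )]
(())P => (())(P)   [P -> ( P )]
(())(P) => (())(PP)   [P -> P P]
(())(PP) => (())(()P)   [P -> ( )]
(())(()P) => (())(()PP)   [P -> P P]
(())(()PP) => (())(()(P)P)   [P -> ( P )]
(())(()(P)P) => (())(()(())P)   [P -> ( )]
(())(()(())P) => (())(()(())PP)   [P -> P P]
(())(()(())PP) => (())(()(())()P)   [P -> ( )]
(())(()(())()P) => (())(()(())()())   [P -> ( )]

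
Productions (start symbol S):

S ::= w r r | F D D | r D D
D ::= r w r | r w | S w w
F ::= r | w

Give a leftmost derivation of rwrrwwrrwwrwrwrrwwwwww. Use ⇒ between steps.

S ⇒ rDD ⇒ rSwwD ⇒ rwrrwwD ⇒ rwrrwwSww ⇒ rwrrwwrDDww ⇒ rwrrwwrrwDww ⇒ rwrrwwrrwSwwww ⇒ rwrrwwrrwFDDwwww ⇒ rwrrwwrrwwDDwwww ⇒ rwrrwwrrwwrwrDwwww ⇒ rwrrwwrrwwrwrSwwwwww ⇒ rwrrwwrrwwrwrwrrwwwwww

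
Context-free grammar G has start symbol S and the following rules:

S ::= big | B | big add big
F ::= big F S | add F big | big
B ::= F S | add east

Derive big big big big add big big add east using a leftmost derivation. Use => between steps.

S => B => F S => big F S S => big big F S S S => big big big S S S => big big big big add big S S => big big big big add big big S => big big big big add big big B => big big big big add big big add east

S => B   [S ::= B]
B => F S   [B ::= F S]
F S => big F S S   [F ::= big F S]
big F S S => big big F S S S   [F ::= big F S]
big big F S S S => big big big S S S   [F ::= big]
big big big S S S => big big big big add big S S   [S ::= big add big]
big big big big add big S S => big big big big add big big S   [S ::= big]
big big big big add big big S => big big big big add big big B   [S ::= B]
big big big big add big big B => big big big big add big big add east   [B ::= add east]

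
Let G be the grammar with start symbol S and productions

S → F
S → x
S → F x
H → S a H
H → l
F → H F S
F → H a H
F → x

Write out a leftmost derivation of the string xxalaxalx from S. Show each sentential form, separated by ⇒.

S ⇒ Fx ⇒ HaHx ⇒ SaHaHx ⇒ FxaHaHx ⇒ xxaHaHx ⇒ xxalaHx ⇒ xxalaSaHx ⇒ xxalaxaHx ⇒ xxalaxalx

S ⇒ Fx   [S → F x]
Fx ⇒ HaHx   [F → H a H]
HaHx ⇒ SaHaHx   [H → S a H]
SaHaHx ⇒ FxaHaHx   [S → F x]
FxaHaHx ⇒ xxaHaHx   [F → x]
xxaHaHx ⇒ xxalaHx   [H → l]
xxalaHx ⇒ xxalaSaHx   [H → S a H]
xxalaSaHx ⇒ xxalaxaHx   [S → x]
xxalaxaHx ⇒ xxalaxalx   [H → l]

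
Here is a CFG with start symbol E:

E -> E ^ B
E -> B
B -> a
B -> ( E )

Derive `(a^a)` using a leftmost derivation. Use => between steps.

E => B => (E) => (E^B) => (B^B) => (a^B) => (a^a)

E => B   [E -> B]
B => (E)   [B -> ( E )]
(E) => (E^B)   [E -> E ^ B]
(E^B) => (B^B)   [E -> B]
(B^B) => (a^B)   [B -> a]
(a^B) => (a^a)   [B -> a]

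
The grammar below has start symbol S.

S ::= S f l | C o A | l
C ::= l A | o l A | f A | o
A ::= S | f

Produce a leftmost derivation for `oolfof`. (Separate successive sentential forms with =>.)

S => CoA => ooA => ooS => ooCoA => oolAoA => oolfoA => oolfof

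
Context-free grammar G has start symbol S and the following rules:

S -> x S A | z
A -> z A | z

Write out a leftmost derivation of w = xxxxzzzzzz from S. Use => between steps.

S => xSA   [S -> x S A]
xSA => xxSAA   [S -> x S A]
xxSAA => xxxSAAA   [S -> x S A]
xxxSAAA => xxxxSAAAA   [S -> x S A]
xxxxSAAAA => xxxxzAAAA   [S -> z]
xxxxzAAAA => xxxxzzAAAA   [A -> z A]
xxxxzzAAAA => xxxxzzzAAA   [A -> z]
xxxxzzzAAA => xxxxzzzzAA   [A -> z]
xxxxzzzzAA => xxxxzzzzzA   [A -> z]
xxxxzzzzzA => xxxxzzzzzz   [A -> z]

S => xSA => xxSAA => xxxSAAA => xxxxSAAAA => xxxxzAAAA => xxxxzzAAAA => xxxxzzzAAA => xxxxzzzzAA => xxxxzzzzzA => xxxxzzzzzz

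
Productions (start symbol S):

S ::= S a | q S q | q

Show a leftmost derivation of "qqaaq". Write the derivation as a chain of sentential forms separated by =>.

S => qSq => qSaq => qSaaq => qqaaq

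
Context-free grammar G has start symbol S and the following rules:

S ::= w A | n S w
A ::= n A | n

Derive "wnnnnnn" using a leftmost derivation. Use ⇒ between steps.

S ⇒ wA   [S ::= w A]
wA ⇒ wnA   [A ::= n A]
wnA ⇒ wnnA   [A ::= n A]
wnnA ⇒ wnnnA   [A ::= n A]
wnnnA ⇒ wnnnnA   [A ::= n A]
wnnnnA ⇒ wnnnnnA   [A ::= n A]
wnnnnnA ⇒ wnnnnnn   [A ::= n]

S⇒wA⇒wnA⇒wnnA⇒wnnnA⇒wnnnnA⇒wnnnnnA⇒wnnnnnn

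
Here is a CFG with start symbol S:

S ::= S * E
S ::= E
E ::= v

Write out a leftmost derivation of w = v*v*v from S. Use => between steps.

S => S*E   [S ::= S * E]
S*E => S*E*E   [S ::= S * E]
S*E*E => E*E*E   [S ::= E]
E*E*E => v*E*E   [E ::= v]
v*E*E => v*v*E   [E ::= v]
v*v*E => v*v*v   [E ::= v]

S => S*E => S*E*E => E*E*E => v*E*E => v*v*E => v*v*v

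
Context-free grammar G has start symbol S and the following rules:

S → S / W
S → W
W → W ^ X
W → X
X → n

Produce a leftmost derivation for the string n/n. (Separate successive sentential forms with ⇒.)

S ⇒ S/W ⇒ W/W ⇒ X/W ⇒ n/W ⇒ n/X ⇒ n/n

S ⇒ S/W   [S → S / W]
S/W ⇒ W/W   [S → W]
W/W ⇒ X/W   [W → X]
X/W ⇒ n/W   [X → n]
n/W ⇒ n/X   [W → X]
n/X ⇒ n/n   [X → n]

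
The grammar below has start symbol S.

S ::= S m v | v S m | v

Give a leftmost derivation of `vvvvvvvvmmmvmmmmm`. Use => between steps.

S => vSm   [S ::= v S m]
vSm => vvSmm   [S ::= v S m]
vvSmm => vvvSmmm   [S ::= v S m]
vvvSmmm => vvvvSmmmm   [S ::= v S m]
vvvvSmmmm => vvvvvSmmmmm   [S ::= v S m]
vvvvvSmmmmm => vvvvvSmvmmmmm   [S ::= S m v]
vvvvvSmvmmmmm => vvvvvvSmmvmmmmm   [S ::= v S m]
vvvvvvSmmvmmmmm => vvvvvvvSmmmvmmmmm   [S ::= v S m]
vvvvvvvSmmmvmmmmm => vvvvvvvvmmmvmmmmm   [S ::= v]

S=>vSm=>vvSmm=>vvvSmmm=>vvvvSmmmm=>vvvvvSmmmmm=>vvvvvSmvmmmmm=>vvvvvvSmmvmmmmm=>vvvvvvvSmmmvmmmmm=>vvvvvvvvmmmvmmmmm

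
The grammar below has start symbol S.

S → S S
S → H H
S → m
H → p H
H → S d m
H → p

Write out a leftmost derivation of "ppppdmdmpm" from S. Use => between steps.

S => SS => HHS => SdmHS => HHdmHS => pHdmHS => ppHdmHS => ppSdmdmHS => ppHHdmdmHS => pppHdmdmHS => ppppdmdmHS => ppppdmdmpS => ppppdmdmpm

S => SS   [S → S S]
SS => HHS   [S → H H]
HHS => SdmHS   [H → S d m]
SdmHS => HHdmHS   [S → H H]
HHdmHS => pHdmHS   [H → p]
pHdmHS => ppHdmHS   [H → p H]
ppHdmHS => ppSdmdmHS   [H → S d m]
ppSdmdmHS => ppHHdmdmHS   [S → H H]
ppHHdmdmHS => pppHdmdmHS   [H → p]
pppHdmdmHS => ppppdmdmHS   [H → p]
ppppdmdmHS => ppppdmdmpS   [H → p]
ppppdmdmpS => ppppdmdmpm   [S → m]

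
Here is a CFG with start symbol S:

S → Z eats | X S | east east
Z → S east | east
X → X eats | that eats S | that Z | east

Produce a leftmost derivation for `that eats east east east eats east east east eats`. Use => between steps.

S => X S   [S → X S]
X S => that eats S S   [X → that eats S]
that eats S S => that eats Z eats S   [S → Z eats]
that eats Z eats S => that eats S east eats S   [Z → S east]
that eats S east eats S => that eats east east east eats S   [S → east east]
that eats east east east eats S => that eats east east east eats Z eats   [S → Z eats]
that eats east east east eats Z eats => that eats east east east eats S east eats   [Z → S east]
that eats east east east eats S east eats => that eats east east east eats east east east eats   [S → east east]

S => X S => that eats S S => that eats Z eats S => that eats S east eats S => that eats east east east eats S => that eats east east east eats Z eats => that eats east east east eats S east eats => that eats east east east eats east east east eats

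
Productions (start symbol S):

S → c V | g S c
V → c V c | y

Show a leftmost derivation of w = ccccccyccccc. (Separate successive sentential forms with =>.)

S => cV => ccVc => cccVcc => ccccVccc => cccccVcccc => ccccccVccccc => ccccccyccccc

S => cV   [S → c V]
cV => ccVc   [V → c V c]
ccVc => cccVcc   [V → c V c]
cccVcc => ccccVccc   [V → c V c]
ccccVccc => cccccVcccc   [V → c V c]
cccccVcccc => ccccccVccccc   [V → c V c]
ccccccVccccc => ccccccyccccc   [V → y]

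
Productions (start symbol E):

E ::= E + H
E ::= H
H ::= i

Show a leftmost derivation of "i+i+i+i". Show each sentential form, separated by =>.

E => E+H   [E ::= E + H]
E+H => E+H+H   [E ::= E + H]
E+H+H => E+H+H+H   [E ::= E + H]
E+H+H+H => H+H+H+H   [E ::= H]
H+H+H+H => i+H+H+H   [H ::= i]
i+H+H+H => i+i+H+H   [H ::= i]
i+i+H+H => i+i+i+H   [H ::= i]
i+i+i+H => i+i+i+i   [H ::= i]

E=>E+H=>E+H+H=>E+H+H+H=>H+H+H+H=>i+H+H+H=>i+i+H+H=>i+i+i+H=>i+i+i+i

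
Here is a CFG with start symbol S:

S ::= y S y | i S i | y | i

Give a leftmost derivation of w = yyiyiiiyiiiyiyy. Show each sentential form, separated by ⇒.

S⇒ySy⇒yySyy⇒yyiSiyy⇒yyiySyiyy⇒yyiyiSiyiyy⇒yyiyiiSiiyiyy⇒yyiyiiiSiiiyiyy⇒yyiyiiiyiiiyiyy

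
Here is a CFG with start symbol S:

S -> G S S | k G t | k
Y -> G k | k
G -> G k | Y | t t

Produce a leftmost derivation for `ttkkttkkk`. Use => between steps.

S => GSS => GkSS => GkkSS => ttkkSS => ttkkGSSS => ttkkttSSS => ttkkttkSS => ttkkttkkS => ttkkttkkk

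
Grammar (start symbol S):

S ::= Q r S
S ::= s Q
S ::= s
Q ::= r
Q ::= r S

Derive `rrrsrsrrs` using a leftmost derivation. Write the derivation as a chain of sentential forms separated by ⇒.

S ⇒ QrS ⇒ rSrS ⇒ rQrSrS ⇒ rrrSrS ⇒ rrrsQrS ⇒ rrrsrSrS ⇒ rrrsrsQrS ⇒ rrrsrsrrS ⇒ rrrsrsrrs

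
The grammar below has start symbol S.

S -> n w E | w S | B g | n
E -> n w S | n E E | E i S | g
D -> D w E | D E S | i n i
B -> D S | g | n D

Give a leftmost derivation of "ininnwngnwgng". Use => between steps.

S => Bg => DSg => DwESg => DESwESg => iniESwESg => ininEESwESg => ininnwSESwESg => ininnwnESwESg => ininnwngSwESg => ininnwngnwESg => ininnwngnwgSg => ininnwngnwgng

S => Bg   [S -> B g]
Bg => DSg   [B -> D S]
DSg => DwESg   [D -> D w E]
DwESg => DESwESg   [D -> D E S]
DESwESg => iniESwESg   [D -> i n i]
iniESwESg => ininEESwESg   [E -> n E E]
ininEESwESg => ininnwSESwESg   [E -> n w S]
ininnwSESwESg => ininnwnESwESg   [S -> n]
ininnwnESwESg => ininnwngSwESg   [E -> g]
ininnwngSwESg => ininnwngnwESg   [S -> n]
ininnwngnwESg => ininnwngnwgSg   [E -> g]
ininnwngnwgSg => ininnwngnwgng   [S -> n]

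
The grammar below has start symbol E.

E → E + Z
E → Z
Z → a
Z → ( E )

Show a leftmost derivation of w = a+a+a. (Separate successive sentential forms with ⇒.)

E ⇒ E+Z   [E → E + Z]
E+Z ⇒ E+Z+Z   [E → E + Z]
E+Z+Z ⇒ Z+Z+Z   [E → Z]
Z+Z+Z ⇒ a+Z+Z   [Z → a]
a+Z+Z ⇒ a+a+Z   [Z → a]
a+a+Z ⇒ a+a+a   [Z → a]

E⇒E+Z⇒E+Z+Z⇒Z+Z+Z⇒a+Z+Z⇒a+a+Z⇒a+a+a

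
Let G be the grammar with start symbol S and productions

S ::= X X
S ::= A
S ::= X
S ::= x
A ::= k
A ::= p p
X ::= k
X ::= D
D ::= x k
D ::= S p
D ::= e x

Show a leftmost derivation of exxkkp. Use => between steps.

S => XX   [S ::= X X]
XX => DX   [X ::= D]
DX => exX   [D ::= e x]
exX => exD   [X ::= D]
exD => exSp   [D ::= S p]
exSp => exXXp   [S ::= X X]
exXXp => exDXp   [X ::= D]
exDXp => exxkXp   [D ::= x k]
exxkXp => exxkkp   [X ::= k]

S => XX => DX => exX => exD => exSp => exXXp => exDXp => exxkXp => exxkkp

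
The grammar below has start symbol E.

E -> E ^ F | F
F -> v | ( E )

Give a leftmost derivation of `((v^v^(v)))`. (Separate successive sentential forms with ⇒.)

E ⇒ F ⇒ (E) ⇒ (F) ⇒ ((E)) ⇒ ((E^F)) ⇒ ((E^F^F)) ⇒ ((F^F^F)) ⇒ ((v^F^F)) ⇒ ((v^v^F)) ⇒ ((v^v^(E))) ⇒ ((v^v^(F))) ⇒ ((v^v^(v)))

E ⇒ F   [E -> F]
F ⇒ (E)   [F -> ( E )]
(E) ⇒ (F)   [E -> F]
(F) ⇒ ((E))   [F -> ( E )]
((E)) ⇒ ((E^F))   [E -> E ^ F]
((E^F)) ⇒ ((E^F^F))   [E -> E ^ F]
((E^F^F)) ⇒ ((F^F^F))   [E -> F]
((F^F^F)) ⇒ ((v^F^F))   [F -> v]
((v^F^F)) ⇒ ((v^v^F))   [F -> v]
((v^v^F)) ⇒ ((v^v^(E)))   [F -> ( E )]
((v^v^(E))) ⇒ ((v^v^(F)))   [E -> F]
((v^v^(F))) ⇒ ((v^v^(v)))   [F -> v]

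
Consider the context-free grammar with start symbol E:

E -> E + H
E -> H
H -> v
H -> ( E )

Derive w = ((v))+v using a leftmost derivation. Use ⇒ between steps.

E ⇒ E+H   [E -> E + H]
E+H ⇒ H+H   [E -> H]
H+H ⇒ (E)+H   [H -> ( E )]
(E)+H ⇒ (H)+H   [E -> H]
(H)+H ⇒ ((E))+H   [H -> ( E )]
((E))+H ⇒ ((H))+H   [E -> H]
((H))+H ⇒ ((v))+H   [H -> v]
((v))+H ⇒ ((v))+v   [H -> v]

E ⇒ E+H ⇒ H+H ⇒ (E)+H ⇒ (H)+H ⇒ ((E))+H ⇒ ((H))+H ⇒ ((v))+H ⇒ ((v))+v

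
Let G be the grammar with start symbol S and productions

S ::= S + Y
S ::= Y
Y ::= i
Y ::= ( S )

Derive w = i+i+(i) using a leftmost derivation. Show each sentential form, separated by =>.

S => S+Y => S+Y+Y => Y+Y+Y => i+Y+Y => i+i+Y => i+i+(S) => i+i+(Y) => i+i+(i)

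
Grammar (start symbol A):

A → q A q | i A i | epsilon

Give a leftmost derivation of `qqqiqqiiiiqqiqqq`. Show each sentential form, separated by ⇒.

A ⇒ qAq ⇒ qqAqq ⇒ qqqAqqq ⇒ qqqiAiqqq ⇒ qqqiqAqiqqq ⇒ qqqiqqAqqiqqq ⇒ qqqiqqiAiqqiqqq ⇒ qqqiqqiiAiiqqiqqq ⇒ qqqiqqiiiiqqiqqq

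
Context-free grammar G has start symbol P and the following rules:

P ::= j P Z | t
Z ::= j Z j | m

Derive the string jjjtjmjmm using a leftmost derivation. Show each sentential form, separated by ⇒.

P ⇒ jPZ   [P ::= j P Z]
jPZ ⇒ jjPZZ   [P ::= j P Z]
jjPZZ ⇒ jjjPZZZ   [P ::= j P Z]
jjjPZZZ ⇒ jjjtZZZ   [P ::= t]
jjjtZZZ ⇒ jjjtjZjZZ   [Z ::= j Z j]
jjjtjZjZZ ⇒ jjjtjmjZZ   [Z ::= m]
jjjtjmjZZ ⇒ jjjtjmjmZ   [Z ::= m]
jjjtjmjmZ ⇒ jjjtjmjmm   [Z ::= m]

P ⇒ jPZ ⇒ jjPZZ ⇒ jjjPZZZ ⇒ jjjtZZZ ⇒ jjjtjZjZZ ⇒ jjjtjmjZZ ⇒ jjjtjmjmZ ⇒ jjjtjmjmm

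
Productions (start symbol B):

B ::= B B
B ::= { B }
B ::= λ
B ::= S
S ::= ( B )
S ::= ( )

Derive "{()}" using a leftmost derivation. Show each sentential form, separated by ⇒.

B⇒{B}⇒{S}⇒{()}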